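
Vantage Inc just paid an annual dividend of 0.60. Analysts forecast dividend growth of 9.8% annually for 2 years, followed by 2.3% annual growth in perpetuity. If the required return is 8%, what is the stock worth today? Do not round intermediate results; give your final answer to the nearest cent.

D_1 = 0.65880
D_2 = 0.72336
Terminal value at year 2: TV = D_2×(1+g_2)/(r−g_2) = 0.74000/0.057 = 12.98245
P_0 = D_1/(1+r)^1 + D_2/(1+r)^2 + TV/(1+r)^2
    = 0.61000 + 0.62017 + 11.13036 = 12.36053

12.36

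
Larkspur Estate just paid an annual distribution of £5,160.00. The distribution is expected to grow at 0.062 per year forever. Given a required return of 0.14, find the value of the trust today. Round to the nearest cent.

D₁ = D₀ × (1 + g) = £5,160.00 × 1.062 = £5,479.9200
Growing perpetuity: P = D₁ / (r − g) = £5,479.9200 / (0.14 − 0.062) = £70,255.38

£70255.38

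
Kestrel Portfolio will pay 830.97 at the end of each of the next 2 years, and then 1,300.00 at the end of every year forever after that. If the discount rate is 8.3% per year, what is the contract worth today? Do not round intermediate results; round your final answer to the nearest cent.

14829.67

PV of 2-year annuity: 830.97 × [1 − (1+0.083)^−2] / 0.083 = 1475.76668
Perpetuity value at year 2: 1,300.00 / 0.083 = 15662.65060
PV of perpetuity: 15662.65060 / (1+0.083)^2 = 13353.90698
Total PV = 1475.76668 + 13353.90698 = 14829.67366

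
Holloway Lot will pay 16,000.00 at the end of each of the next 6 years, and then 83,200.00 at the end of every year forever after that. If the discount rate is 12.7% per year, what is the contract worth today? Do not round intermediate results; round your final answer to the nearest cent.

384223.39

PV of 6-year annuity: 16,000.00 × [1 − (1+0.127)^−6] / 0.127 = 64498.74399
Perpetuity value at year 6: 83,200.00 / 0.127 = 655118.11024
PV of perpetuity: 655118.11024 / (1+0.127)^6 = 319724.64149
Total PV = 64498.74399 + 319724.64149 = 384223.38548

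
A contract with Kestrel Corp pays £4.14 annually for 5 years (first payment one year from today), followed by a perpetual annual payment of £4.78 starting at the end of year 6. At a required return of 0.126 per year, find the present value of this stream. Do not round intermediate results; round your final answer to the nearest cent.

PV of 5-year annuity: £4.14 × [1 − (1+0.126)^−5] / 0.126 = 14.70458
Perpetuity value at year 5: £4.78 / 0.126 = 37.93651
PV of perpetuity: 37.93651 / (1+0.126)^5 = 20.95875
Total PV = 14.70458 + 20.95875 = 35.66334

£35.66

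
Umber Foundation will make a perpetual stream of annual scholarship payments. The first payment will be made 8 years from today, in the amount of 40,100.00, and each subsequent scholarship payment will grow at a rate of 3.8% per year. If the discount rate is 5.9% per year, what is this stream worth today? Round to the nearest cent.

1278360.54

Value at end of year 7: C₁ / (r − g) = 40,100.00 / (0.059 − 0.038) = 1,909,523.8095
Discount to today: PV = 1,909,523.8095 / (1 + 0.059)^7 = 1,909,523.8095 / 1.493729 = 1,278,360.54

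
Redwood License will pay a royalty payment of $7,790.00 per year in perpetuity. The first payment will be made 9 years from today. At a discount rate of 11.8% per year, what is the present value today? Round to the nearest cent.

$27047.12

Value at end of year 8: C / r = $7,790.00 / 0.118 = $66,016.9492
Discount to today: PV = $66,016.9492 / (1 + 0.118)^8 = $66,016.9492 / 2.440813 = $27,047.12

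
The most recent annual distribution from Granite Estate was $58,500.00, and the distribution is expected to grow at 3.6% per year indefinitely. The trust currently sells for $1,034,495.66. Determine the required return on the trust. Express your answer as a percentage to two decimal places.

D₁ = $58,500.00 × 1.036 = $60,606.0000
P = D₁/(r − g) ⇒ r = D₁/P + g = $60,606.0000/$1,034,495.66 + 0.036 = 0.058585 + 0.036 = 0.094585

9.46%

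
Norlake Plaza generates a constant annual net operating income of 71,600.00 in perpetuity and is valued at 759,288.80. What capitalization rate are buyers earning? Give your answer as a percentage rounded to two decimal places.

P = C/r ⇒ r = C/P = 71,600.00/759,288.80 = 0.094299

9.43%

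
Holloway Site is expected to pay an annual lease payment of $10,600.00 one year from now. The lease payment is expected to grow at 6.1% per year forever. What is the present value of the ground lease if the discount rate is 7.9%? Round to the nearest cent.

Growing perpetuity: P = D₁ / (r − g) = $10,600.0000 / (0.079 − 0.061) = $588,888.89

$588888.89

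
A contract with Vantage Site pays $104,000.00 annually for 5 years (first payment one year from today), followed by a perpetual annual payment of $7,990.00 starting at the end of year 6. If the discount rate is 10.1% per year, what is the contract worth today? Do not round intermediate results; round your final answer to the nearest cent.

$442134.48

PV of 5-year annuity: $104,000.00 × [1 − (1+0.101)^−5] / 0.101 = 393236.73281
Perpetuity value at year 5: $7,990.00 / 0.101 = 79108.91089
PV of perpetuity: 79108.91089 / (1+0.101)^5 = 48897.74267
Total PV = 393236.73281 + 48897.74267 = 442134.47548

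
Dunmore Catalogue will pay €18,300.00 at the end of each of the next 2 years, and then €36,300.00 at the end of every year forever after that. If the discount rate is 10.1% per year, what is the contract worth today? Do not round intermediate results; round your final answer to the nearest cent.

PV of 2-year annuity: €18,300.00 × [1 − (1+0.101)^−2] / 0.101 = 31717.75968
Perpetuity value at year 2: €36,300.00 / 0.101 = 359405.94059
PV of perpetuity: 359405.94059 / (1+0.101)^2 = 296490.38451
Total PV = 31717.75968 + 296490.38451 = 328208.14419

€328208.14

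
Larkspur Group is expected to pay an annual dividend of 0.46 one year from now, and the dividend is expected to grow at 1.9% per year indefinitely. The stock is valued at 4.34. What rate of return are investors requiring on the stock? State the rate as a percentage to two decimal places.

P = D₁/(r − g) ⇒ r = D₁/P + g = 0.4600/4.34 + 0.019 = 0.105991 + 0.019 = 0.124991

12.50%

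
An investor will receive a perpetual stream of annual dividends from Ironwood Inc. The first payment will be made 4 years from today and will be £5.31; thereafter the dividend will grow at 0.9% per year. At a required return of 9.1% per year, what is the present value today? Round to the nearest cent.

£49.87

Value at end of year 3: C₁ / (r − g) = £5.31 / (0.091 − 0.009) = £64.7561
Discount to today: PV = £64.7561 / (1 + 0.091)^3 = £64.7561 / 1.298597 = £49.87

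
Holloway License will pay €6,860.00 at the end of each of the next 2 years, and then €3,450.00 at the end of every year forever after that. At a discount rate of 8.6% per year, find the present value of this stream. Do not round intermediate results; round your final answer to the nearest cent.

€46147.55

PV of 2-year annuity: €6,860.00 × [1 − (1+0.086)^−2] / 0.086 = 12133.29535
Perpetuity value at year 2: €3,450.00 / 0.086 = 40116.27907
PV of perpetuity: 40116.27907 / (1+0.086)^2 = 34014.25736
Total PV = 12133.29535 + 34014.25736 = 46147.55270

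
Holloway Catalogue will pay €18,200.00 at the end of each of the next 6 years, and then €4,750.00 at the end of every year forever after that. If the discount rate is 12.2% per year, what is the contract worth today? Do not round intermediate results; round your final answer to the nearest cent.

PV of 6-year annuity: €18,200.00 × [1 − (1+0.122)^−6] / 0.122 = 74405.67324
Perpetuity value at year 6: €4,750.00 / 0.122 = 38934.42623
PV of perpetuity: 38934.42623 / (1+0.122)^6 = 19515.36316
Total PV = 74405.67324 + 19515.36316 = 93921.03640

€93921.04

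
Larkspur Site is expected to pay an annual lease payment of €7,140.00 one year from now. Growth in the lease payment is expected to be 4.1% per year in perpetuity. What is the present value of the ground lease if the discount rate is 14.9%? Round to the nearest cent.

Growing perpetuity: P = D₁ / (r − g) = €7,140.0000 / (0.149 − 0.041) = €66,111.11

€66111.11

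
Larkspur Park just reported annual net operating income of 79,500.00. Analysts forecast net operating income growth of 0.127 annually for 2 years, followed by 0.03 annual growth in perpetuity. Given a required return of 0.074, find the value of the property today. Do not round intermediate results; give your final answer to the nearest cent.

2220194.29

D_1 = 89596.50000
D_2 = 100975.25550
Terminal value at year 2: TV = D_2×(1+g_2)/(r−g_2) = 104004.51316/0.044 = 2363738.93557
P_0 = D_1/(1+r)^1 + D_2/(1+r)^2 + TV/(1+r)^2
    = 83423.18436 + 87539.97092 + 2049231.13751 = 2220194.29279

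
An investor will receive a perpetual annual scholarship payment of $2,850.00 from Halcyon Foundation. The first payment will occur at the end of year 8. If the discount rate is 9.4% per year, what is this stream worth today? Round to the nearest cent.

Value at end of year 7: C / r = $2,850.00 / 0.094 = $30,319.1489
Discount to today: PV = $30,319.1489 / (1 + 0.094)^7 = $30,319.1489 / 1.875518 = $16,165.75

$16165.75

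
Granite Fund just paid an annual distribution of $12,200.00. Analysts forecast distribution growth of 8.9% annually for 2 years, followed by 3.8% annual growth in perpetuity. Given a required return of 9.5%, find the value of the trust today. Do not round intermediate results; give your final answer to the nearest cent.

$243940.19

D_1 = 13285.80000
D_2 = 14468.23620
Terminal value at year 2: TV = D_2×(1+g_2)/(r−g_2) = 15018.02918/0.057 = 263474.19606
P_0 = D_1/(1+r)^1 + D_2/(1+r)^2 + TV/(1+r)^2
    = 12133.15068 + 12066.66767 + 219740.36910 = 243940.18745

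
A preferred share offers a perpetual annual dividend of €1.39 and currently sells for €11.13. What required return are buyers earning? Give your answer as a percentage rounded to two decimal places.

P = C/r ⇒ r = C/P = €1.39/€11.13 = 0.124888

12.49%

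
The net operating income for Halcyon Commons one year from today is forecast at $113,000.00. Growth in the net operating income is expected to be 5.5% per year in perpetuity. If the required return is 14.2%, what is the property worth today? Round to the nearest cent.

Growing perpetuity: P = D₁ / (r − g) = $113,000.0000 / (0.142 − 0.055) = $1,298,850.57

$1298850.57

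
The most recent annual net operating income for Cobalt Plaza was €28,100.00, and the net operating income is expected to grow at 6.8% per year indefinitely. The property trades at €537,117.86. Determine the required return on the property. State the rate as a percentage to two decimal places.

D₁ = €28,100.00 × 1.068 = €30,010.8000
P = D₁/(r − g) ⇒ r = D₁/P + g = €30,010.8000/€537,117.86 + 0.068 = 0.055874 + 0.068 = 0.123874

12.39%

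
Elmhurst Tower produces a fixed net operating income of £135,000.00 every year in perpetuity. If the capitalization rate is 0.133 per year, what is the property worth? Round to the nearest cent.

Level perpetuity: PV = C / r = £135,000.00 / 0.133 = £1,015,037.59

£1015037.59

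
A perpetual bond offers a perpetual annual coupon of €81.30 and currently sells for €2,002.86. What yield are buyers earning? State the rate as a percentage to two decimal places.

P = C/r ⇒ r = C/P = €81.30/€2,002.86 = 0.040592

4.06%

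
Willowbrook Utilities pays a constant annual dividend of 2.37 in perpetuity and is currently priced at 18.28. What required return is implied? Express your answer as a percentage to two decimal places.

12.96%

P = C/r ⇒ r = C/P = 2.37/18.28 = 0.129650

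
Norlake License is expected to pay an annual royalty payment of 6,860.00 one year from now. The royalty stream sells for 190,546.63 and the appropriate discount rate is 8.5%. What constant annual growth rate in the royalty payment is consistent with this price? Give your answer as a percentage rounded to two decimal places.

P = D₁/(r−g) ⇒ g = r − D₁/P = 0.085 − 6,860.00/190,546.63 = 0.048998

4.90%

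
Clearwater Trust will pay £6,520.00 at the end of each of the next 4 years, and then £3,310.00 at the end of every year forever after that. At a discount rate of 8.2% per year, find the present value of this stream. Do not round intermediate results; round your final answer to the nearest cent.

PV of 4-year annuity: £6,520.00 × [1 − (1+0.082)^−4] / 0.082 = 21499.27851
Perpetuity value at year 4: £3,310.00 / 0.082 = 40365.85366
PV of perpetuity: 40365.85366 / (1+0.082)^4 = 29451.34264
Total PV = 21499.27851 + 29451.34264 = 50950.62115

£50950.62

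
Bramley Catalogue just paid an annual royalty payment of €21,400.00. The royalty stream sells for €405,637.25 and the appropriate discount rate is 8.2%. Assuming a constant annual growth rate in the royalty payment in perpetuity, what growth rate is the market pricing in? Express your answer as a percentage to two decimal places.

P = D₀(1+g)/(r−g) ⇒ P(r−g) = D₀(1+g) ⇒ g(P+D₀) = P·r − D₀
g = (P·r − D₀)/(P + D₀) = (€405,637.25×0.082 − €21,400.00) / (€405,637.25 + €21,400.00) = 0.027778

2.78%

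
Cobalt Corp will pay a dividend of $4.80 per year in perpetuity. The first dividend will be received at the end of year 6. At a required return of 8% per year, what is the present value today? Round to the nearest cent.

Value at end of year 5: C / r = $4.80 / 0.08 = $60.0000
Discount to today: PV = $60.0000 / (1 + 0.08)^5 = $60.0000 / 1.469328 = $40.83

$40.83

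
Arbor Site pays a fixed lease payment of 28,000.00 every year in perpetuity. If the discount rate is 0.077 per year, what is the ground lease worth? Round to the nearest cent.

Level perpetuity: PV = C / r = 28,000.00 / 0.077 = 363,636.36

363636.36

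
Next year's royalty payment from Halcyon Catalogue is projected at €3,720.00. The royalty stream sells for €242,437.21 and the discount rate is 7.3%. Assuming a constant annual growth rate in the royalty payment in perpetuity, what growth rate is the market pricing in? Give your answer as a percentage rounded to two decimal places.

5.77%

P = D₁/(r−g) ⇒ g = r − D₁/P = 0.073 − €3,720.00/€242,437.21 = 0.057656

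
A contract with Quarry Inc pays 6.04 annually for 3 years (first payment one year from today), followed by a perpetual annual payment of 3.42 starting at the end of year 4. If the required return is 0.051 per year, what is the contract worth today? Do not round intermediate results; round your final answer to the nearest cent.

PV of 3-year annuity: 6.04 × [1 − (1+0.051)^−3] / 0.051 = 16.41765
Perpetuity value at year 3: 3.42 / 0.051 = 67.05882
PV of perpetuity: 67.05882 / (1+0.051)^3 = 57.76274
Total PV = 16.41765 + 57.76274 = 74.18039

74.18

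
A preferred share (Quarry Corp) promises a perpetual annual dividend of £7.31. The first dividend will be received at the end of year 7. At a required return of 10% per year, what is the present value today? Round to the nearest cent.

Value at end of year 6: C / r = £7.31 / 0.1 = £73.1000
Discount to today: PV = £73.1000 / (1 + 0.1)^6 = £73.1000 / 1.771561 = £41.26

£41.26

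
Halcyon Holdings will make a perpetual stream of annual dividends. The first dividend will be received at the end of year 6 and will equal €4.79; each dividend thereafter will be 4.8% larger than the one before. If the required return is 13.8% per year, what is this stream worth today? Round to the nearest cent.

Value at end of year 5: C₁ / (r − g) = €4.79 / (0.138 − 0.048) = €53.2222
Discount to today: PV = €53.2222 / (1 + 0.138)^5 = €53.2222 / 1.908584 = €27.89

€27.89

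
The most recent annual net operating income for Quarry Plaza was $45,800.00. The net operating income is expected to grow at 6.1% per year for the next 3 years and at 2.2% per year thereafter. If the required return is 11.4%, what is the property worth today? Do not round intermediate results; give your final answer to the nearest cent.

$564296.75

D_1 = 48593.80000
D_2 = 51558.02180
D_3 = 54703.06113
Terminal value at year 3: TV = D_3×(1+g_2)/(r−g_2) = 55906.52847/0.092 = 607679.65733
P_0 = D_1/(1+r)^1 + D_2/(1+r)^2 + D_3/(1+r)^3 + TV/(1+r)^3
    = 43621.00539 + 41545.67928 + 39569.08951 + 439560.97259 = 564296.74676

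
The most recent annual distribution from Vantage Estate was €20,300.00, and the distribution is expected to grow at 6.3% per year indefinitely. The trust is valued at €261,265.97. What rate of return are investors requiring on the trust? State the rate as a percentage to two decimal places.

D₁ = €20,300.00 × 1.063 = €21,578.9000
P = D₁/(r − g) ⇒ r = D₁/P + g = €21,578.9000/€261,265.97 + 0.063 = 0.082594 + 0.063 = 0.145594

14.56%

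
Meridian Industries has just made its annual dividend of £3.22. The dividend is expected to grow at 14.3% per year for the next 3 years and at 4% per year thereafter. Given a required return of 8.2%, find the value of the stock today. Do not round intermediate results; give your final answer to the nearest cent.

D_1 = 3.68046
D_2 = 4.20677
D_3 = 4.80833
Terminal value at year 3: TV = D_3×(1+g_2)/(r−g_2) = 5.00067/0.042 = 119.06349
P_0 = D_1/(1+r)^1 + D_2/(1+r)^2 + D_3/(1+r)^3 + TV/(1+r)^3
    = 3.40153 + 3.59330 + 3.79588 + 93.99329 = 104.78400

£104.78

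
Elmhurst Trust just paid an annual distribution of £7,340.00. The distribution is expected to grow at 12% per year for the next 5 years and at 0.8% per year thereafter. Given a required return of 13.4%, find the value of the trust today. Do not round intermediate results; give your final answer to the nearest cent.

D_1 = 8220.80000
D_2 = 9207.29600
D_3 = 10312.17152
D_4 = 11549.63210
D_5 = 12935.58795
Terminal value at year 5: TV = D_5×(1+g_2)/(r−g_2) = 13039.07266/0.126 = 103484.70364
P_0 = D_1/(1+r)^1 + D_2/(1+r)^2 + D_3/(1+r)^3 + D_4/(1+r)^4 + D_5/(1+r)^5 + TV/(1+r)^5
    = 7249.38272 + 7159.88416 + 7071.49053 + 6984.18818 + 6897.96363 + 55183.70908 = 90546.61830

£90546.62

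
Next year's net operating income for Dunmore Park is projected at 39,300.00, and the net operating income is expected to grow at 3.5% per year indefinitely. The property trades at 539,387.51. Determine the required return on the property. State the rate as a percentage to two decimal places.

10.79%

P = D₁/(r − g) ⇒ r = D₁/P + g = 39,300.0000/539,387.51 + 0.035 = 0.072860 + 0.035 = 0.107860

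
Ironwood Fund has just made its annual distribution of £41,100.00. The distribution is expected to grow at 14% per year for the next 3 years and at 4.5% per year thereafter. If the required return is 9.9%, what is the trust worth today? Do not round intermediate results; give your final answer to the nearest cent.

£1020470.84

D_1 = 46854.00000
D_2 = 53413.56000
D_3 = 60891.45840
Terminal value at year 3: TV = D_3×(1+g_2)/(r−g_2) = 63631.57403/0.054 = 1178362.48200
P_0 = D_1/(1+r)^1 + D_2/(1+r)^2 + D_3/(1+r)^3 + TV/(1+r)^3
    = 42633.30300 + 44223.80839 + 45873.65020 + 887740.08253 = 1020470.84412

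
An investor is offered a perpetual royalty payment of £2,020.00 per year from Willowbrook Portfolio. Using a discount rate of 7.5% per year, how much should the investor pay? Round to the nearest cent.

£26933.33

Level perpetuity: PV = C / r = £2,020.00 / 0.075 = £26,933.33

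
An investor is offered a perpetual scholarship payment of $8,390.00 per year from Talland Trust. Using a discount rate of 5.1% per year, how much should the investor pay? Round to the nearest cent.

$164509.80

Level perpetuity: PV = C / r = $8,390.00 / 0.051 = $164,509.80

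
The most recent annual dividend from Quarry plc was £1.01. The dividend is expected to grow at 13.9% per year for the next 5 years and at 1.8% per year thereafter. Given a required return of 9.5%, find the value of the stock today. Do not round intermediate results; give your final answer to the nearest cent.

D_1 = 1.15039
D_2 = 1.31029
D_3 = 1.49243
D_4 = 1.69987
D_5 = 1.93615
Terminal value at year 5: TV = D_5×(1+g_2)/(r−g_2) = 1.97101/0.077 = 25.59747
P_0 = D_1/(1+r)^1 + D_2/(1+r)^2 + D_3/(1+r)^3 + D_4/(1+r)^4 + D_5/(1+r)^5 + TV/(1+r)^5
    = 1.05058 + 1.09280 + 1.13671 + 1.18239 + 1.22990 + 16.26022 = 21.95260

£21.95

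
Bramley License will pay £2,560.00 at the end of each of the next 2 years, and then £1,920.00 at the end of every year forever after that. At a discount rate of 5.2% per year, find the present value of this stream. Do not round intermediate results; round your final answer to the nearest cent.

£38109.74

PV of 2-year annuity: £2,560.00 × [1 − (1+0.052)^−2] / 0.052 = 4746.63505
Perpetuity value at year 2: £1,920.00 / 0.052 = 36923.07692
PV of perpetuity: 36923.07692 / (1+0.052)^2 = 33363.10063
Total PV = 4746.63505 + 33363.10063 = 38109.73569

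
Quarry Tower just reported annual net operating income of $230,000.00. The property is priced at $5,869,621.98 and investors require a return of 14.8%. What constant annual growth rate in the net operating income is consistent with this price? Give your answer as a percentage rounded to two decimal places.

P = D₀(1+g)/(r−g) ⇒ P(r−g) = D₀(1+g) ⇒ g(P+D₀) = P·r − D₀
g = (P·r − D₀)/(P + D₀) = ($5,869,621.98×0.148 − $230,000.00) / ($5,869,621.98 + $230,000.00) = 0.104712

10.47%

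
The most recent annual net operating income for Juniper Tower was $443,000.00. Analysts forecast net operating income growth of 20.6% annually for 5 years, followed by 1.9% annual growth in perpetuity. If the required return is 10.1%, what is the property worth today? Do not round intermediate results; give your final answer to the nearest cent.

D_1 = 534258.00000
D_2 = 644315.14800
D_3 = 777044.06849
D_4 = 937115.14660
D_5 = 1130160.86680
Terminal value at year 5: TV = D_5×(1+g_2)/(r−g_2) = 1151633.92326/0.082 = 14044316.13737
P_0 = D_1/(1+r)^1 + D_2/(1+r)^2 + D_3/(1+r)^3 + D_4/(1+r)^4 + D_5/(1+r)^5 + TV/(1+r)^5
    = 485247.95640 + 531525.00947 + 582215.40546 + 637740.03541 + 698559.92980 + 8680884.98128 = 11616173.31783

$11616173.32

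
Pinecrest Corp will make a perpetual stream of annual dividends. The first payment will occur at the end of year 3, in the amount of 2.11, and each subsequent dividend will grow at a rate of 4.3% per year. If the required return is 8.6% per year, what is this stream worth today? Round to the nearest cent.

Value at end of year 2: C₁ / (r − g) = 2.11 / (0.086 − 0.043) = 49.0698
Discount to today: PV = 49.0698 / (1 + 0.086)^2 = 49.0698 / 1.179396 = 41.61

41.61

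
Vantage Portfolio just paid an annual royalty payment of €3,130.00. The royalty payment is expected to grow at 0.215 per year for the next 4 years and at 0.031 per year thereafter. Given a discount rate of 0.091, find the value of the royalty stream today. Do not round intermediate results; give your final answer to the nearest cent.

€99234.32

D_1 = 3802.95000
D_2 = 4620.58425
D_3 = 5614.00986
D_4 = 6821.02198
Terminal value at year 4: TV = D_4×(1+g_2)/(r−g_2) = 7032.47367/0.06 = 117207.89443
P_0 = D_1/(1+r)^1 + D_2/(1+r)^2 + D_3/(1+r)^3 + D_4/(1+r)^4 + TV/(1+r)^4
    = 3485.74702 + 3881.92725 + 4323.13621 + 4814.49175 + 82729.01659 = 99234.31882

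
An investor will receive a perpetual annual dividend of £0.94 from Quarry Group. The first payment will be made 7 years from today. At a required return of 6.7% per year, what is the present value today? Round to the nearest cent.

Value at end of year 6: C / r = £0.94 / 0.067 = £14.0299
Discount to today: PV = £14.0299 / (1 + 0.067)^6 = £14.0299 / 1.475661 = £9.51

£9.51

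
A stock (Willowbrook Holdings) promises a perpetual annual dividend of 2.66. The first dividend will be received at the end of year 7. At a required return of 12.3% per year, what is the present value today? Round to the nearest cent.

Value at end of year 6: C / r = 2.66 / 0.123 = 21.6260
Discount to today: PV = 21.6260 / (1 + 0.123)^6 = 21.6260 / 2.005758 = 10.78

10.78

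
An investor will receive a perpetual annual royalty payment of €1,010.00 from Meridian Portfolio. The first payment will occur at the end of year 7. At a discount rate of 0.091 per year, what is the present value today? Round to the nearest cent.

Value at end of year 6: C / r = €1,010.00 / 0.091 = €11,098.9011
Discount to today: PV = €11,098.9011 / (1 + 0.091)^6 = €11,098.9011 / 1.686353 = €6,581.60

€6581.60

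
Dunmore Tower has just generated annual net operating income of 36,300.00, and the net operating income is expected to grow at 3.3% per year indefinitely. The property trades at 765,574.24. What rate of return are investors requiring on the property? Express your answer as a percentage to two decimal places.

D₁ = 36,300.00 × 1.033 = 37,497.9000
P = D₁/(r − g) ⇒ r = D₁/P + g = 37,497.9000/765,574.24 + 0.033 = 0.048980 + 0.033 = 0.081980

8.20%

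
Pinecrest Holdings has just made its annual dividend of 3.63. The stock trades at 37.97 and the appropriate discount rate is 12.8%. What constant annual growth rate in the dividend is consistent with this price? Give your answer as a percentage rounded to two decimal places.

2.96%

P = D₀(1+g)/(r−g) ⇒ P(r−g) = D₀(1+g) ⇒ g(P+D₀) = P·r − D₀
g = (P·r − D₀)/(P + D₀) = (37.97×0.128 − 3.63) / (37.97 + 3.63) = 0.029571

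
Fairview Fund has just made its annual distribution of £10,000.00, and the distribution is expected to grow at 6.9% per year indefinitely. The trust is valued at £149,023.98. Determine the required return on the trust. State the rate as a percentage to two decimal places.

14.07%

D₁ = £10,000.00 × 1.069 = £10,690.0000
P = D₁/(r − g) ⇒ r = D₁/P + g = £10,690.0000/£149,023.98 + 0.069 = 0.071733 + 0.069 = 0.140733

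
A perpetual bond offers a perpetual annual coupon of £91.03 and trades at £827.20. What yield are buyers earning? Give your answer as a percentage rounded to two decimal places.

11.00%

P = C/r ⇒ r = C/P = £91.03/£827.20 = 0.110046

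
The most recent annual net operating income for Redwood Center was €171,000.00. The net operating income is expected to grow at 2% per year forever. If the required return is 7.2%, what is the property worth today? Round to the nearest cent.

D₁ = D₀ × (1 + g) = €171,000.00 × 1.02 = €174,420.0000
Growing perpetuity: P = D₁ / (r − g) = €174,420.0000 / (0.072 − 0.02) = €3,354,230.77

€3354230.77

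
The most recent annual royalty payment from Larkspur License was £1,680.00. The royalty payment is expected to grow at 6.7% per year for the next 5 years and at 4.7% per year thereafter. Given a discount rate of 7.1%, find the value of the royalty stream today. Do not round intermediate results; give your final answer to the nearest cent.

£80237.91

D_1 = 1792.56000
D_2 = 1912.66152
D_3 = 2040.80984
D_4 = 2177.54410
D_5 = 2323.43956
Terminal value at year 5: TV = D_5×(1+g_2)/(r−g_2) = 2432.64122/0.024 = 101360.05063
P_0 = D_1/(1+r)^1 + D_2/(1+r)^2 + D_3/(1+r)^3 + D_4/(1+r)^4 + D_5/(1+r)^5 + TV/(1+r)^5
    = 1673.72549 + 1667.47441 + 1661.24669 + 1655.04222 + 1648.86092 + 71931.55761 = 80237.90734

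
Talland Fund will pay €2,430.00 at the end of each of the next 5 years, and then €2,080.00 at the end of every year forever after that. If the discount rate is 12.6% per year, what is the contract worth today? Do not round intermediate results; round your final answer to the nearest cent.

€17751.08

PV of 5-year annuity: €2,430.00 × [1 − (1+0.126)^−5] / 0.126 = 8630.95173
Perpetuity value at year 5: €2,080.00 / 0.126 = 16507.93651
PV of perpetuity: 16507.93651 / (1+0.126)^5 = 9120.12598
Total PV = 8630.95173 + 9120.12598 = 17751.07770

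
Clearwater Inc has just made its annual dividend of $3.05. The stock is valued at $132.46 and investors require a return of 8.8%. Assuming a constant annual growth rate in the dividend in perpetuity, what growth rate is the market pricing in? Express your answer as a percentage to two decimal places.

6.35%

P = D₀(1+g)/(r−g) ⇒ P(r−g) = D₀(1+g) ⇒ g(P+D₀) = P·r − D₀
g = (P·r − D₀)/(P + D₀) = ($132.46×0.088 − $3.05) / ($132.46 + $3.05) = 0.063512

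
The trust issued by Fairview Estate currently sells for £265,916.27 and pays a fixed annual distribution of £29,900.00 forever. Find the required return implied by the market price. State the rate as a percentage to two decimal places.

P = C/r ⇒ r = C/P = £29,900.00/£265,916.27 = 0.112441

11.24%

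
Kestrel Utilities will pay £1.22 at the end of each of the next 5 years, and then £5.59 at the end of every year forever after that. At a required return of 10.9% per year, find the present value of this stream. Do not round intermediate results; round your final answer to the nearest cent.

£35.09

PV of 5-year annuity: £1.22 × [1 − (1+0.109)^−5] / 0.109 = 4.52036
Perpetuity value at year 5: £5.59 / 0.109 = 51.28440
PV of perpetuity: 51.28440 / (1+0.109)^5 = 30.57226
Total PV = 4.52036 + 30.57226 = 35.09262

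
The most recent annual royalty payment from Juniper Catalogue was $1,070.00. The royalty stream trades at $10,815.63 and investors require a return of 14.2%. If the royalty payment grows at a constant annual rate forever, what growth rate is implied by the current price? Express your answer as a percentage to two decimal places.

P = D₀(1+g)/(r−g) ⇒ P(r−g) = D₀(1+g) ⇒ g(P+D₀) = P·r − D₀
g = (P·r − D₀)/(P + D₀) = ($10,815.63×0.142 − $1,070.00) / ($10,815.63 + $1,070.00) = 0.039192

3.92%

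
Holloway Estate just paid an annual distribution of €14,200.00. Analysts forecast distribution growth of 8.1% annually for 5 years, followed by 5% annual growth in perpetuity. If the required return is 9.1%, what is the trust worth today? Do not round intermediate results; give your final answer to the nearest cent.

€416366.34

D_1 = 15350.20000
D_2 = 16593.56620
D_3 = 17937.64506
D_4 = 19390.59431
D_5 = 20961.23245
Terminal value at year 5: TV = D_5×(1+g_2)/(r−g_2) = 22009.29407/0.041 = 536812.05059
P_0 = D_1/(1+r)^1 + D_2/(1+r)^2 + D_3/(1+r)^3 + D_4/(1+r)^4 + D_5/(1+r)^5 + TV/(1+r)^5
    = 14069.84418 + 13940.88135 + 13813.10059 + 13686.49105 + 13561.04201 + 347294.97819 = 416366.33738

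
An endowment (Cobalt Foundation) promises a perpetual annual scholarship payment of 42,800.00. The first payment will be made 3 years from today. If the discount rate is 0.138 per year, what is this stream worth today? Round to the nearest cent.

239486.02

Value at end of year 2: C / r = 42,800.00 / 0.138 = 310,144.9275
Discount to today: PV = 310,144.9275 / (1 + 0.138)^2 = 310,144.9275 / 1.295044 = 239,486.02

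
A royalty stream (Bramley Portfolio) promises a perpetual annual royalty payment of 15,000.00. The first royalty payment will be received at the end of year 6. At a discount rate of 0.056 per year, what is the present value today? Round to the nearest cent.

Value at end of year 5: C / r = 15,000.00 / 0.056 = 267,857.1429
Discount to today: PV = 267,857.1429 / (1 + 0.056)^5 = 267,857.1429 / 1.313166 = 203,978.15

203978.15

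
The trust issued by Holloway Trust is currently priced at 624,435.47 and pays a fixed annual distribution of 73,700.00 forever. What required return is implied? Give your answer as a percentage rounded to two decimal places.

P = C/r ⇒ r = C/P = 73,700.00/624,435.47 = 0.118027

11.80%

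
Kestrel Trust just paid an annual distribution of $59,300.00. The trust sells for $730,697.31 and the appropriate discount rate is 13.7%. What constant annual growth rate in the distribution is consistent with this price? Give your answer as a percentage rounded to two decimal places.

P = D₀(1+g)/(r−g) ⇒ P(r−g) = D₀(1+g) ⇒ g(P+D₀) = P·r − D₀
g = (P·r − D₀)/(P + D₀) = ($730,697.31×0.137 − $59,300.00) / ($730,697.31 + $59,300.00) = 0.051653

5.17%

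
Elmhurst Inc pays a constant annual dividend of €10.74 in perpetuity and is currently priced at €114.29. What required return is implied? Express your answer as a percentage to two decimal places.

P = C/r ⇒ r = C/P = €10.74/€114.29 = 0.093971

9.40%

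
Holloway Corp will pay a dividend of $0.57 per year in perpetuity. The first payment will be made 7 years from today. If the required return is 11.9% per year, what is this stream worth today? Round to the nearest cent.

$2.44

Value at end of year 6: C / r = $0.57 / 0.119 = $4.7899
Discount to today: PV = $4.7899 / (1 + 0.119)^6 = $4.7899 / 1.963272 = $2.44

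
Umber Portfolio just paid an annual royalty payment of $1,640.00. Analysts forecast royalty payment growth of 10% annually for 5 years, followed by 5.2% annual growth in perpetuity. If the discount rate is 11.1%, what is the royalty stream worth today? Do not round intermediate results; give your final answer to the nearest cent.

$35782.42

D_1 = 1804.00000
D_2 = 1984.40000
D_3 = 2182.84000
D_4 = 2401.12400
D_5 = 2641.23640
Terminal value at year 5: TV = D_5×(1+g_2)/(r−g_2) = 2778.58069/0.059 = 47094.58801
P_0 = D_1/(1+r)^1 + D_2/(1+r)^2 + D_3/(1+r)^3 + D_4/(1+r)^4 + D_5/(1+r)^5 + TV/(1+r)^5
    = 1623.76238 + 1607.68552 + 1591.76784 + 1576.00776 + 1560.40373 + 27822.79189 = 35782.41912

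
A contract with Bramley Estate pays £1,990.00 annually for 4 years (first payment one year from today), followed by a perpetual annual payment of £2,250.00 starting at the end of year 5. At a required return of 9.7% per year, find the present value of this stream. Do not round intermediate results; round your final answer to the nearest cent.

£22366.33

PV of 4-year annuity: £1,990.00 × [1 − (1+0.097)^−4] / 0.097 = 6349.21620
Perpetuity value at year 4: £2,250.00 / 0.097 = 23195.87629
PV of perpetuity: 23195.87629 / (1+0.097)^4 = 16017.11426
Total PV = 6349.21620 + 16017.11426 = 22366.33045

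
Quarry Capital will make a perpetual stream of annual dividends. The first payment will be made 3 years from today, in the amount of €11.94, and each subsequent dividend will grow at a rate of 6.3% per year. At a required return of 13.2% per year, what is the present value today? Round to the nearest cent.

€135.04

Value at end of year 2: C₁ / (r − g) = €11.94 / (0.132 − 0.063) = €173.0435
Discount to today: PV = €173.0435 / (1 + 0.132)^2 = €173.0435 / 1.281424 = €135.04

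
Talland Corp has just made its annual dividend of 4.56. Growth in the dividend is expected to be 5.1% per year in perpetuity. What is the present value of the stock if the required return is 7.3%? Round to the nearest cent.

D₁ = D₀ × (1 + g) = 4.56 × 1.051 = 4.7926
Growing perpetuity: P = D₁ / (r − g) = 4.7926 / (0.073 − 0.051) = 217.84

217.84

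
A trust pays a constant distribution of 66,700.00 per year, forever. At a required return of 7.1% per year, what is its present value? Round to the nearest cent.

939436.62

Level perpetuity: PV = C / r = 66,700.00 / 0.071 = 939,436.62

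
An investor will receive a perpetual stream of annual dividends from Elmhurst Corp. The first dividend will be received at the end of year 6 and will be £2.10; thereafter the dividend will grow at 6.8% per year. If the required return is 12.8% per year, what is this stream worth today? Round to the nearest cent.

Value at end of year 5: C₁ / (r − g) = £2.10 / (0.128 − 0.068) = £35.0000
Discount to today: PV = £35.0000 / (1 + 0.128)^5 = £35.0000 / 1.826188 = £19.17

£19.17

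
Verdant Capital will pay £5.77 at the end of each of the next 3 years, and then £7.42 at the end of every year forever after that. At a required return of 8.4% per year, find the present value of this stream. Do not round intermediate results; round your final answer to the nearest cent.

PV of 3-year annuity: £5.77 × [1 − (1+0.084)^−3] / 0.084 = 14.76318
Perpetuity value at year 3: £7.42 / 0.084 = 88.33333
PV of perpetuity: 88.33333 / (1+0.084)^3 = 69.34845
Total PV = 14.76318 + 69.34845 = 84.11163

£84.11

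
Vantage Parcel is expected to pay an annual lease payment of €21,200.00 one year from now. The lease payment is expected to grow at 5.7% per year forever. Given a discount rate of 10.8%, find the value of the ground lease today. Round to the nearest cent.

Growing perpetuity: P = D₁ / (r − g) = €21,200.0000 / (0.108 − 0.057) = €415,686.27

€415686.27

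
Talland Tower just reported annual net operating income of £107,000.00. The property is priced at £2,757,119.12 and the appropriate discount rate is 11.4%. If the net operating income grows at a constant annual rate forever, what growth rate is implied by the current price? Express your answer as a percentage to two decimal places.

7.24%

P = D₀(1+g)/(r−g) ⇒ P(r−g) = D₀(1+g) ⇒ g(P+D₀) = P·r − D₀
g = (P·r − D₀)/(P + D₀) = (£2,757,119.12×0.114 − £107,000.00) / (£2,757,119.12 + £107,000.00) = 0.072382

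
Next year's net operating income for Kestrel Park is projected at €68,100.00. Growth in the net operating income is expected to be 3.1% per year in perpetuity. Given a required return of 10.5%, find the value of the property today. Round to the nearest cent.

Growing perpetuity: P = D₁ / (r − g) = €68,100.0000 / (0.105 − 0.031) = €920,270.27

€920270.27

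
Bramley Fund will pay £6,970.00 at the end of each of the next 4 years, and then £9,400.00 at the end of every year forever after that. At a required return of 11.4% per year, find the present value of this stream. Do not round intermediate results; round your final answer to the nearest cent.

£74981.13

PV of 4-year annuity: £6,970.00 × [1 − (1+0.114)^−4] / 0.114 = 21440.65650
Perpetuity value at year 4: £9,400.00 / 0.114 = 82456.14035
PV of perpetuity: 82456.14035 / (1+0.114)^4 = 53540.47735
Total PV = 21440.65650 + 53540.47735 = 74981.13385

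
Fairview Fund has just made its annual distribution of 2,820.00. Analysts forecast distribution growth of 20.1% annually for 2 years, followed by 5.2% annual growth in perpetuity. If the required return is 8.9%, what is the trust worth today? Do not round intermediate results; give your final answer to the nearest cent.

D_1 = 3386.82000
D_2 = 4067.57082
Terminal value at year 2: TV = D_2×(1+g_2)/(r−g_2) = 4279.08450/0.037 = 115650.93250
P_0 = D_1/(1+r)^1 + D_2/(1+r)^2 + TV/(1+r)^2
    = 3110.02755 + 3429.88346 + 97519.92966 = 104059.84067

104059.84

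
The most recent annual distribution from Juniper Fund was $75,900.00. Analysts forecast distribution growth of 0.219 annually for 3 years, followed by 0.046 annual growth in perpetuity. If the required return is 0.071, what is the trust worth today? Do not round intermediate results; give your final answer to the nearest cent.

D_1 = 92522.10000
D_2 = 112784.43990
D_3 = 137484.23224
Terminal value at year 3: TV = D_3×(1+g_2)/(r−g_2) = 143808.50692/0.025 = 5752340.27684
P_0 = D_1/(1+r)^1 + D_2/(1+r)^2 + D_3/(1+r)^3 + TV/(1+r)^3
    = 86388.51541 + 98326.42416 + 111914.01593 + 4682482.42633 = 4979111.38183

$4979111.38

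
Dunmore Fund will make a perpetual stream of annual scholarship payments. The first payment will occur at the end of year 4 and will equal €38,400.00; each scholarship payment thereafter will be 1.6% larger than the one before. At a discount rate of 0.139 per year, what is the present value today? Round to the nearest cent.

Value at end of year 3: C₁ / (r − g) = €38,400.00 / (0.139 − 0.016) = €312,195.1220
Discount to today: PV = €312,195.1220 / (1 + 0.139)^3 = €312,195.1220 / 1.477649 = €211,278.32

€211278.32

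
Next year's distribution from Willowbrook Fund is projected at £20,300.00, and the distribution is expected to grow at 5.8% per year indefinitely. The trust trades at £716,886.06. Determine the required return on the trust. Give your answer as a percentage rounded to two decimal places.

P = D₁/(r − g) ⇒ r = D₁/P + g = £20,300.0000/£716,886.06 + 0.058 = 0.028317 + 0.058 = 0.086317

8.63%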